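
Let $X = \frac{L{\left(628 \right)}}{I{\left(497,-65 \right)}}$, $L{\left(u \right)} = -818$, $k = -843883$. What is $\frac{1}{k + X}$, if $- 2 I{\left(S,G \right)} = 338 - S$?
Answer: $- \frac{159}{134179033} \approx -1.185 \cdot 10^{-6}$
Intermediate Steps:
$I{\left(S,G \right)} = -169 + \frac{S}{2}$ ($I{\left(S,G \right)} = - \frac{338 - S}{2} = -169 + \frac{S}{2}$)
$X = - \frac{1636}{159}$ ($X = - \frac{818}{-169 + \frac{1}{2} \cdot 497} = - \frac{818}{-169 + \frac{497}{2}} = - \frac{818}{\frac{159}{2}} = \left(-818\right) \frac{2}{159} = - \frac{1636}{159} \approx -10.289$)
$\frac{1}{k + X} = \frac{1}{-843883 - \frac{1636}{159}} = \frac{1}{- \frac{134179033}{159}} = - \frac{159}{134179033}$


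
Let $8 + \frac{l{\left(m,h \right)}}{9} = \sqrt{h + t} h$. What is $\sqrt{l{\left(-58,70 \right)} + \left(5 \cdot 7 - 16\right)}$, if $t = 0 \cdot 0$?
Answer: $\sqrt{-53 + 630 \sqrt{70}} \approx 72.235$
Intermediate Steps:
$t = 0$
$l{\left(m,h \right)} = -72 + 9 h^{\frac{3}{2}}$ ($l{\left(m,h \right)} = -72 + 9 \sqrt{h + 0} h = -72 + 9 \sqrt{h} h = -72 + 9 h^{\frac{3}{2}}$)
$\sqrt{l{\left(-58,70 \right)} + \left(5 \cdot 7 - 16\right)} = \sqrt{\left(-72 + 9 \cdot 70^{\frac{3}{2}}\right) + \left(5 \cdot 7 - 16\right)} = \sqrt{\left(-72 + 9 \cdot 70 \sqrt{70}\right) + \left(35 - 16\right)} = \sqrt{\left(-72 + 630 \sqrt{70}\right) + 19} = \sqrt{-53 + 630 \sqrt{70}}$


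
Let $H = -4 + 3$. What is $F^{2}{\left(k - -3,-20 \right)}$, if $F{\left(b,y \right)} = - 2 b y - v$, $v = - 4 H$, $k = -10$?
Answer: $80656$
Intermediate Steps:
$H = -1$
$v = 4$ ($v = \left(-4\right) \left(-1\right) = 4$)
$F{\left(b,y \right)} = -4 - 2 b y$ ($F{\left(b,y \right)} = - 2 b y - 4 = -4 - 2 b y$)
$F^{2}{\left(k - -3,-20 \right)} = \left(-4 - 2 \left(-10 - -3\right) \left(-20\right)\right)^{2} = \left(-4 - 2 \left(-10 + 3\right) \left(-20\right)\right)^{2} = \left(-4 - \left(-14\right) \left(-20\right)\right)^{2} = \left(-4 - 280\right)^{2} = \left(-284\right)^{2} = 80656$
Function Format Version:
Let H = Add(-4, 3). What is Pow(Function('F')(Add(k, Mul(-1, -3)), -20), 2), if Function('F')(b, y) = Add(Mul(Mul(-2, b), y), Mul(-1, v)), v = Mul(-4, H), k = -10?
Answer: 80656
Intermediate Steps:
H = -1
v = 4 (v = Mul(-4, -1) = 4)
Function('F')(b, y) = Add(-4, Mul(-2, b, y)) (Function('F')(b, y) = Add(Mul(Mul(-2, b), y), Mul(-1, 4)) = Add(Mul(-2, b, y), -4) = Add(-4, Mul(-2, b, y)))
Pow(Function('F')(Add(k, Mul(-1, -3)), -20), 2) = Pow(Add(-4, Mul(-2, Add(-10, Mul(-1, -3)), -20)), 2) = Pow(Add(-4, Mul(-2, Add(-10, 3), -20)), 2) = Pow(Add(-4, Mul(-2, -7, -20)), 2) = Pow(Add(-4, -280), 2) = Pow(-284, 2) = 80656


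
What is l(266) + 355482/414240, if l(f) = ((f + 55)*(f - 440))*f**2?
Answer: -272846468221713/69040 ≈ -3.9520e+9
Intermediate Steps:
l(f) = f**2*(-440 + f)*(55 + f) (l(f) = ((55 + f)*(-440 + f))*f**2 = ((-440 + f)*(55 + f))*f**2 = f**2*(-440 + f)*(55 + f))
l(266) + 355482/414240 = 266**2*(-24200 + 266**2 - 385*266) + 355482/414240 = 70756*(-24200 + 70756 - 102410) + 355482*(1/414240) = 70756*(-55854) + 59247/69040 = -3952005624 + 59247/69040 = -272846468221713/69040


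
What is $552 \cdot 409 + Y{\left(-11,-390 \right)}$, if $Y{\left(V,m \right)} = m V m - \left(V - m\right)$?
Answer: $-1447711$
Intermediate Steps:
$Y{\left(V,m \right)} = m - V + V m^{2}$ ($Y{\left(V,m \right)} = V m m - \left(V - m\right) = V m^{2} - \left(V - m\right) = m - V + V m^{2}$)
$552 \cdot 409 + Y{\left(-11,-390 \right)} = 552 \cdot 409 - \left(379 + 1673100\right) = 225768 - 1673479 = -1447711$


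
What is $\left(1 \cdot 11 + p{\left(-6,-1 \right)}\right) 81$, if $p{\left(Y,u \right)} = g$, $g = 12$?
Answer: $1863$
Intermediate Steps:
$p{\left(Y,u \right)} = 12$
$\left(1 \cdot 11 + p{\left(-6,-1 \right)}\right) 81 = \left(1 \cdot 11 + 12\right) 81 = \left(11 + 12\right) 81 = 23 \cdot 81 = 1863$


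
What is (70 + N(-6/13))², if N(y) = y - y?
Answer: 4900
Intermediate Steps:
N(y) = 0
(70 + N(-6/13))² = (70 + 0)² = 70² = 4900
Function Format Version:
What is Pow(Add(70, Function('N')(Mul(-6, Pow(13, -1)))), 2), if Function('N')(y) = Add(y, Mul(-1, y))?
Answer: 4900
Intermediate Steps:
Function('N')(y) = 0
Pow(Add(70, Function('N')(Mul(-6, Pow(13, -1)))), 2) = Pow(Add(70, 0), 2) = Pow(70, 2) = 4900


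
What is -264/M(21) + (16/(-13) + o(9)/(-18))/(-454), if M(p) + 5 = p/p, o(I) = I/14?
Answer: 10907357/165256 ≈ 66.003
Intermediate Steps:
o(I) = I/14 (o(I) = I*(1/14) = I/14)
M(p) = -4 (M(p) = -5 + p/p = -5 + 1 = -4)
-264/M(21) + (16/(-13) + o(9)/(-18))/(-454) = -264/(-4) + (16/(-13) + ((1/14)*9)/(-18))/(-454) = -264*(-¼) + (16*(-1/13) + (9/14)*(-1/18))*(-1/454) = 66 + (-16/13 - 1/28)*(-1/454) = 66 - 461/364*(-1/454) = 66 + 461/165256 = 10907357/165256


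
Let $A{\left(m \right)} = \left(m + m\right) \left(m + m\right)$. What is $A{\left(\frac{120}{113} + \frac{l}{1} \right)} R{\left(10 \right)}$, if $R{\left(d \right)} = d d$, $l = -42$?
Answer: $\frac{8559950400}{12769} \approx 6.7037 \cdot 10^{5}$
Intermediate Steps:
$R{\left(d \right)} = d^{2}$
$A{\left(m \right)} = 4 m^{2}$ ($A{\left(m \right)} = 2 m 2 m = 4 m^{2}$)
$A{\left(\frac{120}{113} + \frac{l}{1} \right)} R{\left(10 \right)} = 4 \left(\frac{120}{113} - \frac{42}{1}\right)^{2} \cdot 10^{2} = 4 \left(120 \cdot \frac{1}{113} - 42\right)^{2} \cdot 100 = 4 \left(\frac{120}{113} - 42\right)^{2} \cdot 100 = 4 \left(- \frac{4626}{113}\right)^{2} \cdot 100 = 4 \cdot \frac{21399876}{12769} \cdot 100 = \frac{85599504}{12769} \cdot 100 = \frac{8559950400}{12769}$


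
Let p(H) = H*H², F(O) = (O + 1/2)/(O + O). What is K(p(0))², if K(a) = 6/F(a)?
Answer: 0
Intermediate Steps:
F(O) = (½ + O)/(2*O) (F(O) = (O + ½)/((2*O)) = (½ + O)*(1/(2*O)) = (½ + O)/(2*O))
p(H) = H³
K(a) = 24*a/(1 + 2*a) (K(a) = 6/(((1 + 2*a)/(4*a))) = 6*(4*a/(1 + 2*a)) = 24*a/(1 + 2*a))
K(p(0))² = (24*0³/(1 + 2*0³))² = (24*0/(1 + 2*0))² = (24*0/(1 + 0))² = (24*0/1)² = (24*0*1)² = 0² = 0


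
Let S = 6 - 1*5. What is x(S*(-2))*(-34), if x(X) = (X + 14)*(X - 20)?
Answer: 8976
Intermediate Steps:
S = 1 (S = 6 - 5 = 1)
x(X) = (-20 + X)*(14 + X) (x(X) = (14 + X)*(-20 + X) = (-20 + X)*(14 + X))
x(S*(-2))*(-34) = (-280 + (1*(-2))**2 - 6*(-2))*(-34) = (-280 + (-2)**2 - 6*(-2))*(-34) = (-280 + 4 + 12)*(-34) = -264*(-34) = 8976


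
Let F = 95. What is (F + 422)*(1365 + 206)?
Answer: 812207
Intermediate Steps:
(F + 422)*(1365 + 206) = (95 + 422)*(1365 + 206) = 517*1571 = 812207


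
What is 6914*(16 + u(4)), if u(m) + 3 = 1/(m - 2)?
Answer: 93339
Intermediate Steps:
u(m) = -3 + 1/(-2 + m) (u(m) = -3 + 1/(m - 2) = -3 + 1/(-2 + m))
6914*(16 + u(4)) = 6914*(16 + (7 - 3*4)/(-2 + 4)) = 6914*(16 + (7 - 12)/2) = 6914*(16 + (1/2)*(-5)) = 6914*(16 - 5/2) = 6914*(27/2) = 93339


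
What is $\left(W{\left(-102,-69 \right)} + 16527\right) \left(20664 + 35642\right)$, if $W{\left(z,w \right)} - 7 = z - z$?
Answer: $930963404$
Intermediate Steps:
$W{\left(z,w \right)} = 7$ ($W{\left(z,w \right)} = 7 + \left(z - z\right) = 7 + 0 = 7$)
$\left(W{\left(-102,-69 \right)} + 16527\right) \left(20664 + 35642\right) = \left(7 + 16527\right) \left(20664 + 35642\right) = 16534 \cdot 56306 = 930963404$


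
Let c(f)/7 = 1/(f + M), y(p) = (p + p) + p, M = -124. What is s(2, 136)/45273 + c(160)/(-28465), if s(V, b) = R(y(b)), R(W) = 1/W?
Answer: -1187731/175262648520 ≈ -6.7769e-6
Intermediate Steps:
y(p) = 3*p (y(p) = 2*p + p = 3*p)
s(V, b) = 1/(3*b)
c(f) = 7/(-124 + f) (c(f) = 7/(f - 124) = 7/(-124 + f))
s(2, 136)/45273 + c(160)/(-28465) = ((1/3)/136)/45273 + (7/(-124 + 160))/(-28465) = ((1/3)*(1/136))*(1/45273) + (7/36)*(-1/28465) = (1/408)*(1/45273) + (7*(1/36))*(-1/28465) = 1/18471384 + (7/36)*(-1/28465) = 1/18471384 - 7/1024740 = -1187731/175262648520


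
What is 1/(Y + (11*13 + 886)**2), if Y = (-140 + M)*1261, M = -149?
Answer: 1/694412 ≈ 1.4401e-6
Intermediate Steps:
Y = -364429 (Y = (-140 - 149)*1261 = -289*1261 = -364429)
1/(Y + (11*13 + 886)**2) = 1/(-364429 + (11*13 + 886)**2) = 1/(-364429 + (143 + 886)**2) = 1/(-364429 + 1029**2) = 1/(-364429 + 1058841) = 1/694412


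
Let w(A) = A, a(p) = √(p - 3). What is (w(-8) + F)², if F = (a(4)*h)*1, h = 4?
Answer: 16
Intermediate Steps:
a(p) = √(-3 + p)
F = 4 (F = (√(-3 + 4)*4)*1 = (√1*4)*1 = (1*4)*1 = 4*1 = 4)
(w(-8) + F)² = (-8 + 4)² = (-4)² = 16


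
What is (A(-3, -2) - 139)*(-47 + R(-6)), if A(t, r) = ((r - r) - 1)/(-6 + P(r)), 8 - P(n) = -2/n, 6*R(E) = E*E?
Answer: 5740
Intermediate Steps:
R(E) = E²/6 (R(E) = (E*E)/6 = E²/6)
P(n) = 8 + 2/n (P(n) = 8 - (-2)/n = 8 + 2/n)
A(t, r) = -1/(2 + 2/r) (A(t, r) = ((r - r) - 1)/(-6 + (8 + 2/r)) = (0 - 1)/(2 + 2/r) = -1/(2 + 2/r))
(A(-3, -2) - 139)*(-47 + R(-6)) = (-1*(-2)/(2 + 2*(-2)) - 139)*(-47 + (⅙)*(-6)²) = (-1*(-2)/(2 - 4) - 139)*(-47 + (⅙)*36) = (-1*(-2)/(-2) - 139)*(-47 + 6) = (-1*(-2)*(-½) - 139)*(-41) = (-1 - 139)*(-41) = -140*(-41) = 5740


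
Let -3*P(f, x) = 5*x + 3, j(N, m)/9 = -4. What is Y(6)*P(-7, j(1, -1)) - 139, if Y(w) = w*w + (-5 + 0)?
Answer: 1690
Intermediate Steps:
Y(w) = -5 + w² (Y(w) = w² - 5 = -5 + w²)
j(N, m) = -36 (j(N, m) = 9*(-4) = -36)
P(f, x) = -1 - 5*x/3 (P(f, x) = -(5*x + 3)/3 = -(3 + 5*x)/3 = -1 - 5*x/3)
Y(6)*P(-7, j(1, -1)) - 139 = (-5 + 6²)*(-1 - 5/3*(-36)) - 139 = (-5 + 36)*(-1 + 60) - 139 = 31*59 - 139 = 1829 - 139 = 1690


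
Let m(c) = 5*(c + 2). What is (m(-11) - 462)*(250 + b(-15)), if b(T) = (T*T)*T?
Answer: 1584375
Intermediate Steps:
m(c) = 10 + 5*c (m(c) = 5*(2 + c) = 10 + 5*c)
b(T) = T**3 (b(T) = T**2*T = T**3)
(m(-11) - 462)*(250 + b(-15)) = ((10 + 5*(-11)) - 462)*(250 + (-15)**3) = ((10 - 55) - 462)*(250 - 3375) = (-45 - 462)*(-3125) = -507*(-3125) = 1584375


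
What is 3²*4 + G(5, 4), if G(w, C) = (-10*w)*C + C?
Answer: -160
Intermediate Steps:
G(w, C) = C - 10*C*w (G(w, C) = -10*C*w + C = C - 10*C*w)
3²*4 + G(5, 4) = 3²*4 + 4*(1 - 10*5) = 9*4 + 4*(1 - 50) = 36 + 4*(-49) = 36 - 196 = -160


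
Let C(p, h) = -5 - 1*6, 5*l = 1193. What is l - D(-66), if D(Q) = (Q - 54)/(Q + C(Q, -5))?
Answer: 91261/385 ≈ 237.04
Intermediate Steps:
l = 1193/5 (l = (⅕)*1193 = 1193/5 ≈ 238.60)
C(p, h) = -11 (C(p, h) = -5 - 6 = -11)
D(Q) = (-54 + Q)/(-11 + Q) (D(Q) = (Q - 54)/(Q - 11) = (-54 + Q)/(-11 + Q))
l - D(-66) = 1193/5 - (-54 - 66)/(-11 - 66) = 1193/5 - (-120)/(-77) = 1193/5 - (-1)*(-120)/77 = 1193/5 - 1*120/77 = 1193/5 - 120/77 = 91261/385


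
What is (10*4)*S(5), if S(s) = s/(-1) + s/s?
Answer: -160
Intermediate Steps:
S(s) = 1 - s (S(s) = s*(-1) + 1 = -s + 1 = 1 - s)
(10*4)*S(5) = (10*4)*(1 - 1*5) = 40*(1 - 5) = 40*(-4) = -160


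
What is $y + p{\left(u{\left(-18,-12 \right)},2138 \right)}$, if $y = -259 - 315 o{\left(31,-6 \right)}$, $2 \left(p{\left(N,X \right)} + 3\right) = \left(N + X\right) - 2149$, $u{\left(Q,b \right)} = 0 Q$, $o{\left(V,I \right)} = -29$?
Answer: $\frac{17735}{2} \approx 8867.5$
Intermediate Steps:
$u{\left(Q,b \right)} = 0$
$p{\left(N,X \right)} = - \frac{2155}{2} + \frac{N}{2} + \frac{X}{2}$ ($p{\left(N,X \right)} = -3 + \frac{\left(N + X\right) - 2149}{2} = -3 + \frac{-2149 + N + X}{2} = -3 + \left(- \frac{2149}{2} + \frac{N}{2} + \frac{X}{2}\right) = - \frac{2155}{2} + \frac{N}{2} + \frac{X}{2}$)
$y = 8876$ ($y = -259 - -9135 = -259 + 9135 = 8876$)
$y + p{\left(u{\left(-18,-12 \right)},2138 \right)} = 8876 + \left(- \frac{2155}{2} + \frac{1}{2} \cdot 0 + \frac{1}{2} \cdot 2138\right) = 8876 + \left(- \frac{2155}{2} + 0 + 1069\right) = 8876 - \frac{17}{2} = \frac{17735}{2}$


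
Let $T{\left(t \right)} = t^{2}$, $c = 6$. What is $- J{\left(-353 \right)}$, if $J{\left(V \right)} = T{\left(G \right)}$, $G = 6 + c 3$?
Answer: $-576$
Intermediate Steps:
$G = 24$ ($G = 6 + 6 \cdot 3 = 6 + 18 = 24$)
$J{\left(V \right)} = 576$ ($J{\left(V \right)} = 24^{2} = 576$)
$- J{\left(-353 \right)} = \left(-1\right) 576 = -576$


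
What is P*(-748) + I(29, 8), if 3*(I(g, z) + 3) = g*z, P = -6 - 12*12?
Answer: 336823/3 ≈ 1.1227e+5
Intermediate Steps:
P = -150 (P = -6 - 144 = -150)
I(g, z) = -3 + g*z/3 (I(g, z) = -3 + (g*z)/3 = -3 + g*z/3)
P*(-748) + I(29, 8) = -150*(-748) + (-3 + (⅓)*29*8) = 112200 + (-3 + 232/3) = 112200 + 223/3 = 336823/3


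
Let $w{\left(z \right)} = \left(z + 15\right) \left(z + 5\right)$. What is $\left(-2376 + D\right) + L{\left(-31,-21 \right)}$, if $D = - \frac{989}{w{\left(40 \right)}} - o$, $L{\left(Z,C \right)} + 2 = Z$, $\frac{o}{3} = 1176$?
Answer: $- \frac{14695064}{2475} \approx -5937.4$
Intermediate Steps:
$o = 3528$ ($o = 3 \cdot 1176 = 3528$)
$w{\left(z \right)} = \left(5 + z\right) \left(15 + z\right)$ ($w{\left(z \right)} = \left(15 + z\right) \left(5 + z\right) = \left(5 + z\right) \left(15 + z\right)$)
$L{\left(Z,C \right)} = -2 + Z$
$D = - \frac{8732789}{2475}$ ($D = - \frac{989}{75 + 40^{2} + 20 \cdot 40} - 3528 = - \frac{989}{75 + 1600 + 800} - 3528 = - \frac{989}{2475} - 3528 = - \frac{8732789}{2475} \approx -3528.4$)
$\left(-2376 + D\right) + L{\left(-31,-21 \right)} = \left(-2376 - \frac{8732789}{2475}\right) - 33 = - \frac{14613389}{2475} - 33 = - \frac{14695064}{2475}$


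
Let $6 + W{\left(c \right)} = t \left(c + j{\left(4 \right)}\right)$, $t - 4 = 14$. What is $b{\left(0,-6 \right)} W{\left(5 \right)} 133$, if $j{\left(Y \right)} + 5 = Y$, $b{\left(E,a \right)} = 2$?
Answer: $17556$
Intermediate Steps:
$t = 18$ ($t = 4 + 14 = 18$)
$j{\left(Y \right)} = -5 + Y$
$W{\left(c \right)} = -24 + 18 c$ ($W{\left(c \right)} = -6 + 18 \left(c + \left(-5 + 4\right)\right) = -6 + 18 \left(c - 1\right) = -6 + 18 \left(-1 + c\right) = -6 + \left(-18 + 18 c\right) = -24 + 18 c$)
$b{\left(0,-6 \right)} W{\left(5 \right)} 133 = 2 \left(-24 + 18 \cdot 5\right) 133 = 2 \left(-24 + 90\right) 133 = 2 \cdot 66 \cdot 133 = 132 \cdot 133 = 17556$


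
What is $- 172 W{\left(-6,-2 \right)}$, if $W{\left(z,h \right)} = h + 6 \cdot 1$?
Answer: $-688$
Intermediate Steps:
$W{\left(z,h \right)} = 6 + h$ ($W{\left(z,h \right)} = h + 6 = 6 + h$)
$- 172 W{\left(-6,-2 \right)} = - 172 \left(6 - 2\right) = \left(-172\right) 4 = -688$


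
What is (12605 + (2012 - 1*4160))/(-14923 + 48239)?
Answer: 10457/33316 ≈ 0.31387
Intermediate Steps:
(12605 + (2012 - 1*4160))/(-14923 + 48239) = (12605 + (2012 - 4160))/33316 = (12605 - 2148)*(1/33316) = 10457*(1/33316) = 10457/33316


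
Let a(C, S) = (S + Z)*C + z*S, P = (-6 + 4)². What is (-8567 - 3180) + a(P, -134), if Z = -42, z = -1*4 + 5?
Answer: -12585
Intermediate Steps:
z = 1 (z = -4 + 5 = 1)
P = 4 (P = (-2)² = 4)
a(C, S) = S + C*(-42 + S) (a(C, S) = (S - 42)*C + 1*S = (-42 + S)*C + S = C*(-42 + S) + S = S + C*(-42 + S))
(-8567 - 3180) + a(P, -134) = (-8567 - 3180) + (-134 - 42*4 + 4*(-134)) = -11747 + (-134 - 168 - 536) = -11747 - 838 = -12585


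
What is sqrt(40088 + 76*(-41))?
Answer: 6*sqrt(1027) ≈ 192.28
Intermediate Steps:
sqrt(40088 + 76*(-41)) = sqrt(40088 - 3116) = sqrt(36972) = 6*sqrt(1027)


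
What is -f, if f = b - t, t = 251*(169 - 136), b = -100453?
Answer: 108736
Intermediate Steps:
t = 8283 (t = 251*33 = 8283)
f = -108736 (f = -100453 - 1*8283 = -100453 - 8283 = -108736)
-f = -1*(-108736) = 108736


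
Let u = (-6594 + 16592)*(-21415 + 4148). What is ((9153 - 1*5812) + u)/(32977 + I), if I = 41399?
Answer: -172632125/74376 ≈ -2321.1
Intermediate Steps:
u = -172635466 (u = 9998*(-17267) = -172635466)
((9153 - 1*5812) + u)/(32977 + I) = ((9153 - 1*5812) - 172635466)/(32977 + 41399) = ((9153 - 5812) - 172635466)/74376 = (3341 - 172635466)*(1/74376) = -172632125*1/74376 = -172632125/74376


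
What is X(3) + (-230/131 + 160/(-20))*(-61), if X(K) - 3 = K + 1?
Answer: 78875/131 ≈ 602.10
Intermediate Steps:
X(K) = 4 + K (X(K) = 3 + (K + 1) = 3 + (1 + K) = 4 + K)
X(3) + (-230/131 + 160/(-20))*(-61) = (4 + 3) + (-230/131 + 160/(-20))*(-61) = 7 + (-230*1/131 + 160*(-1/20))*(-61) = 7 + (-230/131 - 8)*(-61) = 7 - 1278/131*(-61) = 7 + 77958/131 = 78875/131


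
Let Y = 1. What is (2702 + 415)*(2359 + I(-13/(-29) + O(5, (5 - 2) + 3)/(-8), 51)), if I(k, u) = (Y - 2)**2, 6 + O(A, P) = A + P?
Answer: 7356120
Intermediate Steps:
O(A, P) = -6 + A + P (O(A, P) = -6 + (A + P) = -6 + A + P)
I(k, u) = 1 (I(k, u) = (1 - 2)**2 = (-1)**2 = 1)
(2702 + 415)*(2359 + I(-13/(-29) + O(5, (5 - 2) + 3)/(-8), 51)) = (2702 + 415)*(2359 + 1) = 3117*2360 = 7356120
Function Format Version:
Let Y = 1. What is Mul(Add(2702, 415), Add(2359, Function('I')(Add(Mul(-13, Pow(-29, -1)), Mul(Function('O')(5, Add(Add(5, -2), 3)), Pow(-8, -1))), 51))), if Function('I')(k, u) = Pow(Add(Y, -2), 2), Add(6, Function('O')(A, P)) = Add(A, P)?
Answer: 7356120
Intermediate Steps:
Function('O')(A, P) = Add(-6, A, P) (Function('O')(A, P) = Add(-6, Add(A, P)) = Add(-6, A, P))
Function('I')(k, u) = 1 (Function('I')(k, u) = Pow(Add(1, -2), 2) = Pow(-1, 2) = 1)
Mul(Add(2702, 415), Add(2359, Function('I')(Add(Mul(-13, Pow(-29, -1)), Mul(Function('O')(5, Add(Add(5, -2), 3)), Pow(-8, -1))), 51))) = Mul(Add(2702, 415), Add(2359, 1)) = Mul(3117, 2360) = 7356120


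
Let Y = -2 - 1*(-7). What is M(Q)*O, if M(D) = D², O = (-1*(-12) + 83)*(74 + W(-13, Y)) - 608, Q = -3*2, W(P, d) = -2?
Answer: 224352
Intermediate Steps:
Y = 5 (Y = -2 + 7 = 5)
Q = -6
O = 6232 (O = (-1*(-12) + 83)*(74 - 2) - 608 = (12 + 83)*72 - 608 = 95*72 - 608 = 6840 - 608 = 6232)
M(Q)*O = (-6)²*6232 = 36*6232 = 224352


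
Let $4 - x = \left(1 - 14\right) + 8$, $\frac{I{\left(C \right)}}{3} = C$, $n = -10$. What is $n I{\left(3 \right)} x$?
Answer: $-810$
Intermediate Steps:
$I{\left(C \right)} = 3 C$
$x = 9$ ($x = 4 - \left(\left(1 - 14\right) + 8\right) = 4 - \left(-13 + 8\right) = 4 - -5 = 4 + 5 = 9$)
$n I{\left(3 \right)} x = - 10 \cdot 3 \cdot 3 \cdot 9 = \left(-10\right) 9 \cdot 9 = \left(-90\right) 9 = -810$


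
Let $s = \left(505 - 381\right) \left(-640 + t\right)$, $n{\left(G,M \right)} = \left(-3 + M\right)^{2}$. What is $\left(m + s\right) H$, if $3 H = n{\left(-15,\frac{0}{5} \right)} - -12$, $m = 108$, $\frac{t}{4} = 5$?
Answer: $-537404$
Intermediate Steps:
$t = 20$ ($t = 4 \cdot 5 = 20$)
$s = -76880$ ($s = \left(505 - 381\right) \left(-640 + 20\right) = 124 \left(-620\right) = -76880$)
$H = 7$ ($H = \frac{\left(-3 + \frac{0}{5}\right)^{2} - -12}{3} = \frac{\left(-3 + 0 \cdot \frac{1}{5}\right)^{2} + 12}{3} = \frac{\left(-3 + 0\right)^{2} + 12}{3} = \frac{\left(-3\right)^{2} + 12}{3} = \frac{9 + 12}{3} = \frac{1}{3} \cdot 21 = 7$)
$\left(m + s\right) H = \left(108 - 76880\right) 7 = \left(-76772\right) 7 = -537404$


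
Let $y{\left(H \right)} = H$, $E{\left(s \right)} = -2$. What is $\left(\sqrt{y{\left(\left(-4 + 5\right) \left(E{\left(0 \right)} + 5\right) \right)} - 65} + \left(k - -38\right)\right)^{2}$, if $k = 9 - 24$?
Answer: $\left(23 + i \sqrt{62}\right)^{2} \approx 467.0 + 362.2 i$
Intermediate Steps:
$k = -15$ ($k = 9 - 24 = -15$)
$\left(\sqrt{y{\left(\left(-4 + 5\right) \left(E{\left(0 \right)} + 5\right) \right)} - 65} + \left(k - -38\right)\right)^{2} = \left(\sqrt{\left(-4 + 5\right) \left(-2 + 5\right) - 65} - -23\right)^{2} = \left(\sqrt{1 \cdot 3 - 65} + \left(-15 + 38\right)\right)^{2} = \left(\sqrt{3 - 65} + 23\right)^{2} = \left(\sqrt{-62} + 23\right)^{2} = \left(i \sqrt{62} + 23\right)^{2} = \left(23 + i \sqrt{62}\right)^{2}$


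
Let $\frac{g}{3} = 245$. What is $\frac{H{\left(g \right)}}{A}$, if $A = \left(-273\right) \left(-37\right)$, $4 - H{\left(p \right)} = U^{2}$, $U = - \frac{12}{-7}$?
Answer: $\frac{4}{38073} \approx 0.00010506$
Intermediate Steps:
$U = \frac{12}{7}$ ($U = \left(-12\right) \left(- \frac{1}{7}\right) = \frac{12}{7} \approx 1.7143$)
$g = 735$ ($g = 3 \cdot 245 = 735$)
$H{\left(p \right)} = \frac{52}{49}$ ($H{\left(p \right)} = 4 - \left(\frac{12}{7}\right)^{2} = 4 - \frac{144}{49} = \frac{52}{49}$)
$A = 10101$
$\frac{H{\left(g \right)}}{A} = \frac{52}{49 \cdot 10101} = \frac{52}{49} \cdot \frac{1}{10101} = \frac{4}{38073}$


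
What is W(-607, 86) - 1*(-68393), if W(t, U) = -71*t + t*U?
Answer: 59288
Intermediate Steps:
W(t, U) = -71*t + U*t
W(-607, 86) - 1*(-68393) = -607*(-71 + 86) - 1*(-68393) = -607*15 + 68393 = -9105 + 68393 = 59288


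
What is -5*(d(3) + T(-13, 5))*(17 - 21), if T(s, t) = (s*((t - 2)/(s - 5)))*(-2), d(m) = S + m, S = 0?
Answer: -80/3 ≈ -26.667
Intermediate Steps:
d(m) = m (d(m) = 0 + m = m)
T(s, t) = -2*s*(-2 + t)/(-5 + s) (T(s, t) = (s*((-2 + t)/(-5 + s)))*(-2) = (s*(-2 + t)/(-5 + s))*(-2) = -2*s*(-2 + t)/(-5 + s))
-5*(d(3) + T(-13, 5))*(17 - 21) = -5*(3 + 2*(-13)*(2 - 1*5)/(-5 - 13))*(17 - 21) = -5*(3 + 2*(-13)*(2 - 5)/(-18))*(-4) = -5*(3 + 2*(-13)*(-1/18)*(-3))*(-4) = -5*(3 - 13/3)*(-4) = -(-20)*(-4)/3 = -5*16/3 = -80/3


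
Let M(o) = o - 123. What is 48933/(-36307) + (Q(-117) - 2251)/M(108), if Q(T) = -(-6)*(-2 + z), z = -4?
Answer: 82300114/544605 ≈ 151.12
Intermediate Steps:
Q(T) = -36 (Q(T) = -(-6)*(-2 - 4) = -(-6)*(-6) = -1*36 = -36)
M(o) = -123 + o
48933/(-36307) + (Q(-117) - 2251)/M(108) = 48933/(-36307) + (-36 - 2251)/(-123 + 108) = 48933*(-1/36307) - 2287/(-15) = -48933/36307 - 2287*(-1/15) = -48933/36307 + 2287/15 = 82300114/544605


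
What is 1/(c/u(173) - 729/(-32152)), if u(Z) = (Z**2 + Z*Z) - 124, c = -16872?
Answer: -960283784/249461229 ≈ -3.8494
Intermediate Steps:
u(Z) = -124 + 2*Z**2 (u(Z) = (Z**2 + Z**2) - 124 = 2*Z**2 - 124 = -124 + 2*Z**2)
1/(c/u(173) - 729/(-32152)) = 1/(-16872/(-124 + 2*173**2) - 729/(-32152)) = 1/(-16872/(-124 + 2*29929) - 729*(-1/32152)) = 1/(-16872/(-124 + 59858) + 729/32152) = 1/(-16872/59734 + 729/32152) = 1/(-16872*1/59734 + 729/32152) = 1/(-8436/29867 + 729/32152) = 1/(-249461229/960283784) = -960283784/249461229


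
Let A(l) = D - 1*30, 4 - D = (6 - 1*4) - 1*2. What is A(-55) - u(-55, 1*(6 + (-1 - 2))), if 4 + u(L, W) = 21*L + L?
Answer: 1188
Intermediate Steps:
D = 4 (D = 4 - ((6 - 1*4) - 1*2) = 4 - ((6 - 4) - 2) = 4 - (2 - 2) = 4 - 1*0 = 4 + 0 = 4)
A(l) = -26 (A(l) = 4 - 1*30 = 4 - 30 = -26)
u(L, W) = -4 + 22*L (u(L, W) = -4 + (21*L + L) = -4 + 22*L)
A(-55) - u(-55, 1*(6 + (-1 - 2))) = -26 - (-4 + 22*(-55)) = -26 - (-4 - 1210) = -26 - 1*(-1214) = -26 + 1214 = 1188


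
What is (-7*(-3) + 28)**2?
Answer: 2401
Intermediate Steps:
(-7*(-3) + 28)**2 = (21 + 28)**2 = 49**2 = 2401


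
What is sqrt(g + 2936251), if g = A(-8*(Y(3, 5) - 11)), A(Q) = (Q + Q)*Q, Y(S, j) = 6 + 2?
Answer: 7*sqrt(59947) ≈ 1713.9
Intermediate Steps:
Y(S, j) = 8
A(Q) = 2*Q**2 (A(Q) = (2*Q)*Q = 2*Q**2)
g = 1152 (g = 2*(-8*(8 - 11))**2 = 2*(-8*(-3))**2 = 2*24**2 = 2*576 = 1152)
sqrt(g + 2936251) = sqrt(1152 + 2936251) = sqrt(2937403) = 7*sqrt(59947)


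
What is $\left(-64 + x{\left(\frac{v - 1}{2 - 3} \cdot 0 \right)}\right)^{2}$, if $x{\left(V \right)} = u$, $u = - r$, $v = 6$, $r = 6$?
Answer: $4900$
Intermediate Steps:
$u = -6$ ($u = \left(-1\right) 6 = -6$)
$x{\left(V \right)} = -6$
$\left(-64 + x{\left(\frac{v - 1}{2 - 3} \cdot 0 \right)}\right)^{2} = \left(-64 - 6\right)^{2} = \left(-70\right)^{2} = 4900$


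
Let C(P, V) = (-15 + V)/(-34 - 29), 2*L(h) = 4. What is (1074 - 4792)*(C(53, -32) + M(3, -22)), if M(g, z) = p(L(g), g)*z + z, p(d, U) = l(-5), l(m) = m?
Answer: -20787338/63 ≈ -3.2996e+5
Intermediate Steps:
L(h) = 2 (L(h) = (1/2)*4 = 2)
p(d, U) = -5
C(P, V) = 5/21 - V/63 (C(P, V) = (-15 + V)/(-63) = (-15 + V)*(-1/63) = 5/21 - V/63)
M(g, z) = -4*z (M(g, z) = -5*z + z = -4*z)
(1074 - 4792)*(C(53, -32) + M(3, -22)) = (1074 - 4792)*((5/21 - 1/63*(-32)) - 4*(-22)) = -3718*((5/21 + 32/63) + 88) = -3718*(47/63 + 88) = -3718*5591/63 = -20787338/63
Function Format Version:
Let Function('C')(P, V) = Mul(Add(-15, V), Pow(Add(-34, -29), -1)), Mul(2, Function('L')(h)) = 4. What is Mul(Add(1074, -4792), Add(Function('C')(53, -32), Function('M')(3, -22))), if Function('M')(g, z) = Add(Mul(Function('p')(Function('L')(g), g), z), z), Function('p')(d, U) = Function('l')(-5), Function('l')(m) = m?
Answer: Rational(-20787338, 63) ≈ -3.2996e+5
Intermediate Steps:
Function('L')(h) = 2 (Function('L')(h) = Mul(Rational(1, 2), 4) = 2)
Function('p')(d, U) = -5
Function('C')(P, V) = Add(Rational(5, 21), Mul(Rational(-1, 63), V)) (Function('C')(P, V) = Mul(Add(-15, V), Pow(-63, -1)) = Mul(Add(-15, V), Rational(-1, 63)) = Add(Rational(5, 21), Mul(Rational(-1, 63), V)))
Function('M')(g, z) = Mul(-4, z) (Function('M')(g, z) = Add(Mul(-5, z), z) = Mul(-4, z))
Mul(Add(1074, -4792), Add(Function('C')(53, -32), Function('M')(3, -22))) = Mul(Add(1074, -4792), Add(Add(Rational(5, 21), Mul(Rational(-1, 63), -32)), Mul(-4, -22))) = Mul(-3718, Add(Add(Rational(5, 21), Rational(32, 63)), 88)) = Mul(-3718, Add(Rational(47, 63), 88)) = Mul(-3718, Rational(5591, 63)) = Rational(-20787338, 63)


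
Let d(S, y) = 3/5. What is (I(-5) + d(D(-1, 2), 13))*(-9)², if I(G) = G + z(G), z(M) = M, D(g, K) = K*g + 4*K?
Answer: -3807/5 ≈ -761.40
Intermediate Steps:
D(g, K) = 4*K + K*g
I(G) = 2*G (I(G) = G + G = 2*G)
d(S, y) = ⅗ (d(S, y) = 3*(⅕) = ⅗)
(I(-5) + d(D(-1, 2), 13))*(-9)² = (2*(-5) + ⅗)*(-9)² = (-10 + ⅗)*81 = -47/5*81 = -3807/5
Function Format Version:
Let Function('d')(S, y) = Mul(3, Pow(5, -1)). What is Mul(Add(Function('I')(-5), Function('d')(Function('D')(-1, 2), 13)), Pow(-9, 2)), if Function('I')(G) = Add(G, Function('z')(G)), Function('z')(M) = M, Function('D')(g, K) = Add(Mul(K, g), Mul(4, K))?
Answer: Rational(-3807, 5) ≈ -761.40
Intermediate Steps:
Function('D')(g, K) = Add(Mul(4, K), Mul(K, g))
Function('I')(G) = Mul(2, G) (Function('I')(G) = Add(G, G) = Mul(2, G))
Function('d')(S, y) = Rational(3, 5) (Function('d')(S, y) = Mul(3, Rational(1, 5)) = Rational(3, 5))
Mul(Add(Function('I')(-5), Function('d')(Function('D')(-1, 2), 13)), Pow(-9, 2)) = Mul(Add(Mul(2, -5), Rational(3, 5)), Pow(-9, 2)) = Mul(Add(-10, Rational(3, 5)), 81) = Mul(Rational(-47, 5), 81) = Rational(-3807, 5)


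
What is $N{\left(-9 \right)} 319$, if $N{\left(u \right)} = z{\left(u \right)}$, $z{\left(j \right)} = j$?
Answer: $-2871$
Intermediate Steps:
$N{\left(u \right)} = u$
$N{\left(-9 \right)} 319 = \left(-9\right) 319 = -2871$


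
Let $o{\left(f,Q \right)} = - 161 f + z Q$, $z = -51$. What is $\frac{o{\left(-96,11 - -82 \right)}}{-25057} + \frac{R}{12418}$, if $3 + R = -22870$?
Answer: $- \frac{706162795}{311157826} \approx -2.2695$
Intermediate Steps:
$R = -22873$ ($R = -3 - 22870 = -22873$)
$o{\left(f,Q \right)} = - 161 f - 51 Q$
$\frac{o{\left(-96,11 - -82 \right)}}{-25057} + \frac{R}{12418} = \frac{\left(-161\right) \left(-96\right) - 51 \left(11 - -82\right)}{-25057} - \frac{22873}{12418} = \left(15456 - 51 \left(11 + 82\right)\right) \left(- \frac{1}{25057}\right) - \frac{22873}{12418} = \left(15456 - 4743\right) \left(- \frac{1}{25057}\right) - \frac{22873}{12418} = 10713 \left(- \frac{1}{25057}\right) - \frac{22873}{12418} = - \frac{10713}{25057} - \frac{22873}{12418} = - \frac{706162795}{311157826}$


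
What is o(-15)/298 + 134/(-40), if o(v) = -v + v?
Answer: -67/20 ≈ -3.3500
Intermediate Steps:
o(v) = 0
o(-15)/298 + 134/(-40) = 0/298 + 134/(-40) = 0*(1/298) + 134*(-1/40) = 0 - 67/20 = -67/20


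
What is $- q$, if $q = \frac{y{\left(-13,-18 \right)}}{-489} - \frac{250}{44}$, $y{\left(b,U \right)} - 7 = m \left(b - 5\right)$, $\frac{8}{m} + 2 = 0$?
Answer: $\frac{62863}{10758} \approx 5.8434$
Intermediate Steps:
$m = -4$ ($m = \frac{8}{-2 + 0} = \frac{8}{-2} = 8 \left(- \frac{1}{2}\right) = -4$)
$y{\left(b,U \right)} = 27 - 4 b$ ($y{\left(b,U \right)} = 7 - 4 \left(b - 5\right) = 7 - 4 \left(-5 + b\right) = 7 - \left(-20 + 4 b\right) = 27 - 4 b$)
$q = - \frac{62863}{10758}$ ($q = \frac{27 - -52}{-489} - \frac{250}{44} = \left(27 + 52\right) \left(- \frac{1}{489}\right) - \frac{125}{22} = 79 \left(- \frac{1}{489}\right) - \frac{125}{22} = - \frac{79}{489} - \frac{125}{22} = - \frac{62863}{10758} \approx -5.8434$)
$- q = \left(-1\right) \left(- \frac{62863}{10758}\right) = \frac{62863}{10758}$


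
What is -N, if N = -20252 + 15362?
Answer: 4890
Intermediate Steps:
N = -4890
-N = -1*(-4890) = 4890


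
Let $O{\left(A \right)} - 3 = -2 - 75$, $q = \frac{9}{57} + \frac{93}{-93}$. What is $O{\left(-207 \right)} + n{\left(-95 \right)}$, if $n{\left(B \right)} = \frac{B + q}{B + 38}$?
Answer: $- \frac{26107}{361} \approx -72.319$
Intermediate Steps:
$q = - \frac{16}{19}$ ($q = 9 \cdot \frac{1}{57} + 93 \left(- \frac{1}{93}\right) = \frac{3}{19} - 1 = - \frac{16}{19} \approx -0.8421$)
$O{\left(A \right)} = -74$ ($O{\left(A \right)} = 3 - 77 = -74$)
$n{\left(B \right)} = \frac{- \frac{16}{19} + B}{38 + B}$ ($n{\left(B \right)} = \frac{B - \frac{16}{19}}{B + 38} = \frac{- \frac{16}{19} + B}{38 + B}$)
$O{\left(-207 \right)} + n{\left(-95 \right)} = -74 + \frac{- \frac{16}{19} - 95}{38 - 95} = -74 + \frac{1}{-57} \left(- \frac{1821}{19}\right) = -74 - - \frac{607}{361} = -74 + \frac{607}{361} = - \frac{26107}{361}$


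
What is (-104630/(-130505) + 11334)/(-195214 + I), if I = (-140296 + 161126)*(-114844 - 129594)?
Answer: -147924830/66451041659077 ≈ -2.2261e-6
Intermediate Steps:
I = -5091643540 (I = 20830*(-244438) = -5091643540)
(-104630/(-130505) + 11334)/(-195214 + I) = (-104630/(-130505) + 11334)/(-195214 - 5091643540) = (-104630*(-1/130505) + 11334)/(-5091838754) = (20926/26101 + 11334)*(-1/5091838754) = (295849660/26101)*(-1/5091838754) = -147924830/66451041659077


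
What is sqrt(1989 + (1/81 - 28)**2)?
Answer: sqrt(18189118)/81 ≈ 52.653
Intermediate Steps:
sqrt(1989 + (1/81 - 28)**2) = sqrt(1989 + (-2267/81)**2) = sqrt(1989 + 5139289/6561) = sqrt(18189118/6561) = sqrt(18189118)/81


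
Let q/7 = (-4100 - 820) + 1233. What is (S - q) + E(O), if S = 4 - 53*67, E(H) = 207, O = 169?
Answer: 22469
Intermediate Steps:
q = -25809 (q = 7*((-4100 - 820) + 1233) = 7*(-4920 + 1233) = 7*(-3687) = -25809)
S = -3547 (S = 4 - 3551 = -3547)
(S - q) + E(O) = (-3547 - 1*(-25809)) + 207 = (-3547 + 25809) + 207 = 22262 + 207 = 22469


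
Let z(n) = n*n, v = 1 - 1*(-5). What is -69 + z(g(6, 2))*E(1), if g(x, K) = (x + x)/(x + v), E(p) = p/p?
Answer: -68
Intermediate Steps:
v = 6 (v = 1 + 5 = 6)
E(p) = 1
g(x, K) = 2*x/(6 + x) (g(x, K) = (x + x)/(x + 6) = (2*x)/(6 + x) = 2*x/(6 + x))
z(n) = n**2
-69 + z(g(6, 2))*E(1) = -69 + (2*6/(6 + 6))**2*1 = -69 + (2*6/12)**2*1 = -69 + (2*6*(1/12))**2*1 = -69 + 1**2*1 = -69 + 1*1 = -69 + 1 = -68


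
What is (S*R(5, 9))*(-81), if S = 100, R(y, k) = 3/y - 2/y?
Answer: -1620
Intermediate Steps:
R(y, k) = 1/y
(S*R(5, 9))*(-81) = (100/5)*(-81) = (100*(1/5))*(-81) = 20*(-81) = -1620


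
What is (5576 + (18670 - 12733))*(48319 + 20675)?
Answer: 794327922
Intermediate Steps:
(5576 + (18670 - 12733))*(48319 + 20675) = (5576 + 5937)*68994 = 11513*68994 = 794327922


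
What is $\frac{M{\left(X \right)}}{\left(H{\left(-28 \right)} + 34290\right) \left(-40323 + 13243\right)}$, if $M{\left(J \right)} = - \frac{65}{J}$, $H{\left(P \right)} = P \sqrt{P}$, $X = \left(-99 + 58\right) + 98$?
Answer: $\frac{74295}{60498602027504} + \frac{91 i \sqrt{7}}{45373951520628} \approx 1.228 \cdot 10^{-9} + 5.3062 \cdot 10^{-12} i$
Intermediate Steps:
$X = 57$ ($X = -41 + 98 = 57$)
$H{\left(P \right)} = P^{\frac{3}{2}}$
$\frac{M{\left(X \right)}}{\left(H{\left(-28 \right)} + 34290\right) \left(-40323 + 13243\right)} = \frac{\left(-65\right) \frac{1}{57}}{\left(\left(-28\right)^{\frac{3}{2}} + 34290\right) \left(-40323 + 13243\right)} = \frac{\left(-65\right) \frac{1}{57}}{\left(- 56 i \sqrt{7} + 34290\right) \left(-27080\right)} = - \frac{65}{57 \left(34290 - 56 i \sqrt{7}\right) \left(-27080\right)} = - \frac{65}{57 \left(-928573200 + 1516480 i \sqrt{7}\right)}$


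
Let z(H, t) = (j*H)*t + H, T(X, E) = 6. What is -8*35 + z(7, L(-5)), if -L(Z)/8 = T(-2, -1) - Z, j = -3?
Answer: 1575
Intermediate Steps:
L(Z) = -48 + 8*Z (L(Z) = -8*(6 - Z) = -48 + 8*Z)
z(H, t) = H - 3*H*t (z(H, t) = (-3*H)*t + H = -3*H*t + H = H - 3*H*t)
-8*35 + z(7, L(-5)) = -8*35 + 7*(1 - 3*(-48 + 8*(-5))) = -280 + 7*(1 - 3*(-48 - 40)) = -280 + 7*(1 - 3*(-88)) = -280 + 7*(1 + 264) = -280 + 7*265 = -280 + 1855 = 1575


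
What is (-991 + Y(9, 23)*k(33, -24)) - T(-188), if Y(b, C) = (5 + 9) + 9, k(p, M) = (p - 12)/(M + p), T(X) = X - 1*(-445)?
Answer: -3583/3 ≈ -1194.3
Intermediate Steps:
T(X) = 445 + X (T(X) = X + 445 = 445 + X)
k(p, M) = (-12 + p)/(M + p)
Y(b, C) = 23 (Y(b, C) = 14 + 9 = 23)
(-991 + Y(9, 23)*k(33, -24)) - T(-188) = (-991 + 23*((-12 + 33)/(-24 + 33))) - (445 - 188) = (-991 + 23*(21/9)) - 1*257 = (-991 + 23*((⅑)*21)) - 257 = (-991 + 23*(7/3)) - 257 = (-991 + 161/3) - 257 = -2812/3 - 257 = -3583/3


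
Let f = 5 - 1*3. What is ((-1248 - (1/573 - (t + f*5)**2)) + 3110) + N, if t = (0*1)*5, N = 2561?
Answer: 2591678/573 ≈ 4523.0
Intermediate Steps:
f = 2 (f = 5 - 3 = 2)
t = 0 (t = 0*5 = 0)
((-1248 - (1/573 - (t + f*5)**2)) + 3110) + N = ((-1248 - (1/573 - (0 + 2*5)**2)) + 3110) + 2561 = ((-1248 - (1/573 - (0 + 10)**2)) + 3110) + 2561 = ((-1248 - (1/573 - 1*10**2)) + 3110) + 2561 = ((-1248 - (1/573 - 1*100)) + 3110) + 2561 = ((-1248 - (1/573 - 100)) + 3110) + 2561 = ((-1248 - 1*(-57299/573)) + 3110) + 2561 = ((-1248 + 57299/573) + 3110) + 2561 = (-657805/573 + 3110) + 2561 = 1124225/573 + 2561 = 2591678/573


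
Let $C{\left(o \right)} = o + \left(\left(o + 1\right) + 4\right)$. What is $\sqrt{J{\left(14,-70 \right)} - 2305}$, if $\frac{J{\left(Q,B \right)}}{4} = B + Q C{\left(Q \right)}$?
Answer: $i \sqrt{737} \approx 27.148 i$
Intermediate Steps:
$C{\left(o \right)} = 5 + 2 o$ ($C{\left(o \right)} = o + \left(\left(1 + o\right) + 4\right) = o + \left(5 + o\right) = 5 + 2 o$)
$J{\left(Q,B \right)} = 4 B + 4 Q \left(5 + 2 Q\right)$ ($J{\left(Q,B \right)} = 4 \left(B + Q \left(5 + 2 Q\right)\right) = 4 B + 4 Q \left(5 + 2 Q\right)$)
$\sqrt{J{\left(14,-70 \right)} - 2305} = \sqrt{\left(4 \left(-70\right) + 4 \cdot 14 \left(5 + 2 \cdot 14\right)\right) - 2305} = \sqrt{\left(-280 + 4 \cdot 14 \left(5 + 28\right)\right) - 2305} = \sqrt{\left(-280 + 4 \cdot 14 \cdot 33\right) - 2305} = \sqrt{\left(-280 + 1848\right) - 2305} = \sqrt{1568 - 2305} = \sqrt{-737} = i \sqrt{737}$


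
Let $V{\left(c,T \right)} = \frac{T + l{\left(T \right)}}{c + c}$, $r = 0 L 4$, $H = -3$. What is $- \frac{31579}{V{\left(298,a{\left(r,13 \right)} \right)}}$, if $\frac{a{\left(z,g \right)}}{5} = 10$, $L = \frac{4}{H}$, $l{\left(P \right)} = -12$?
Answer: $- \frac{9410542}{19} \approx -4.9529 \cdot 10^{5}$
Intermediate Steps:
$L = - \frac{4}{3}$ ($L = \frac{4}{-3} = 4 \left(- \frac{1}{3}\right) = - \frac{4}{3} \approx -1.3333$)
$r = 0$ ($r = 0 \left(- \frac{4}{3}\right) 4 = 0 \cdot 4 = 0$)
$a{\left(z,g \right)} = 50$ ($a{\left(z,g \right)} = 5 \cdot 10 = 50$)
$V{\left(c,T \right)} = \frac{-12 + T}{2 c}$ ($V{\left(c,T \right)} = \frac{T - 12}{c + c} = \frac{-12 + T}{2 c}$)
$- \frac{31579}{V{\left(298,a{\left(r,13 \right)} \right)}} = - \frac{31579}{\frac{1}{2} \cdot \frac{1}{298} \left(-12 + 50\right)} = - \frac{31579}{\frac{1}{2} \cdot \frac{1}{298} \cdot 38} = - \frac{31579}{\frac{19}{298}} = \left(-31579\right) \frac{298}{19} = - \frac{9410542}{19}$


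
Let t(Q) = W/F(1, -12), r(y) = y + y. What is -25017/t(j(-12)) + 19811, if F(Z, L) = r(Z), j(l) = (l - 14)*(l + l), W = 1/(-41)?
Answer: 2071205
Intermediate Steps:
W = -1/41 ≈ -0.024390
j(l) = 2*l*(-14 + l) (j(l) = (-14 + l)*(2*l) = 2*l*(-14 + l))
r(y) = 2*y
F(Z, L) = 2*Z
t(Q) = -1/82 (t(Q) = -1/(41*(2*1)) = -1/41/2 = -1/41*½ = -1/82)
-25017/t(j(-12)) + 19811 = -25017/(-1/82) + 19811 = -25017*(-82) + 19811 = 2051394 + 19811 = 2071205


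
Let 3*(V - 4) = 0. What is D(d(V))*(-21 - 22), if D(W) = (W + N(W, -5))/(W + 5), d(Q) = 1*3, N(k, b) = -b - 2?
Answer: -129/4 ≈ -32.250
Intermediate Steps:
N(k, b) = -2 - b
V = 4 (V = 4 + (1/3)*0 = 4 + 0 = 4)
d(Q) = 3
D(W) = (3 + W)/(5 + W) (D(W) = (W + (-2 - 1*(-5)))/(W + 5) = (W + (-2 + 5))/(5 + W) = (W + 3)/(5 + W) = (3 + W)/(5 + W))
D(d(V))*(-21 - 22) = ((3 + 3)/(5 + 3))*(-21 - 22) = (6/8)*(-43) = ((1/8)*6)*(-43) = (3/4)*(-43) = -129/4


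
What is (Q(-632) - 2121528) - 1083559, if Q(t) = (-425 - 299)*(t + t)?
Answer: -2289951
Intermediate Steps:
Q(t) = -1448*t
(Q(-632) - 2121528) - 1083559 = (-1448*(-632) - 2121528) - 1083559 = (915136 - 2121528) - 1083559 = -1206392 - 1083559 = -2289951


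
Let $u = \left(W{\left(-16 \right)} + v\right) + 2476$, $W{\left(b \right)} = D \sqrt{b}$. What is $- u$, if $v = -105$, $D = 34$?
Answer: $-2371 - 136 i \approx -2371.0 - 136.0 i$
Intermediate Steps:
$W{\left(b \right)} = 34 \sqrt{b}$
$u = 2371 + 136 i$ ($u = \left(34 \sqrt{-16} - 105\right) + 2476 = \left(34 \cdot 4 i - 105\right) + 2476 = \left(136 i - 105\right) + 2476 = \left(-105 + 136 i\right) + 2476 = 2371 + 136 i \approx 2371.0 + 136.0 i$)
$- u = - (2371 + 136 i) = -2371 - 136 i$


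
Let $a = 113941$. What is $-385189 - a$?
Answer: $-499130$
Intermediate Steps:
$-385189 - a = -385189 - 113941 = -499130$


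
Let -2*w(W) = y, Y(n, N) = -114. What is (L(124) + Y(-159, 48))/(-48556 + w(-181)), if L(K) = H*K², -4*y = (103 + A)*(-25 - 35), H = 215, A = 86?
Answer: -6611452/99947 ≈ -66.150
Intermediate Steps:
y = 2835 (y = -(103 + 86)*(-25 - 35)/4 = -189*(-60)/4 = -¼*(-11340) = 2835)
L(K) = 215*K²
w(W) = -2835/2 (w(W) = -½*2835 = -2835/2)
(L(124) + Y(-159, 48))/(-48556 + w(-181)) = (215*124² - 114)/(-48556 - 2835/2) = (215*15376 - 114)/(-99947/2) = (3305840 - 114)*(-2/99947) = 3305726*(-2/99947) = -6611452/99947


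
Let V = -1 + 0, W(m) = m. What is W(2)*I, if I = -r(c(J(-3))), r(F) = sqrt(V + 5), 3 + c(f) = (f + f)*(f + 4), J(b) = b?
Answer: -4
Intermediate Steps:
V = -1
c(f) = -3 + 2*f*(4 + f) (c(f) = -3 + (f + f)*(f + 4) = -3 + (2*f)*(4 + f) = -3 + 2*f*(4 + f))
r(F) = 2 (r(F) = sqrt(-1 + 5) = sqrt(4) = 2)
I = -2 (I = -1*2 = -2)
W(2)*I = 2*(-2) = -4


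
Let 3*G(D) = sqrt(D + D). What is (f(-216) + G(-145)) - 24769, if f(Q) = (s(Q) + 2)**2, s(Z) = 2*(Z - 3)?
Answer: 165327 + I*sqrt(290)/3 ≈ 1.6533e+5 + 5.6765*I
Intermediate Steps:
s(Z) = -6 + 2*Z (s(Z) = 2*(-3 + Z) = -6 + 2*Z)
G(D) = sqrt(2)*sqrt(D)/3 (G(D) = sqrt(D + D)/3 = sqrt(2*D)/3 = (sqrt(2)*sqrt(D))/3 = sqrt(2)*sqrt(D)/3)
f(Q) = (-4 + 2*Q)**2 (f(Q) = ((-6 + 2*Q) + 2)**2 = (-4 + 2*Q)**2)
(f(-216) + G(-145)) - 24769 = (4*(-2 - 216)**2 + sqrt(2)*sqrt(-145)/3) - 24769 = (4*(-218)**2 + sqrt(2)*(I*sqrt(145))/3) - 24769 = (4*47524 + I*sqrt(290)/3) - 24769 = (190096 + I*sqrt(290)/3) - 24769 = 165327 + I*sqrt(290)/3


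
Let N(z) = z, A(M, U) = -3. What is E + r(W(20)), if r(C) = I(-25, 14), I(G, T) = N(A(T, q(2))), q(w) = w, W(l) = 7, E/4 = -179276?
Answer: -717107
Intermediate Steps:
E = -717104 (E = 4*(-179276) = -717104)
I(G, T) = -3
r(C) = -3
E + r(W(20)) = -717104 - 3 = -717107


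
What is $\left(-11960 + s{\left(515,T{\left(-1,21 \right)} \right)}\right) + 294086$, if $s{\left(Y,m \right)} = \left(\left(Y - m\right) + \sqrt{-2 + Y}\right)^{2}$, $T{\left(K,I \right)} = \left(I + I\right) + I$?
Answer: $486943 + 2712 \sqrt{57} \approx 5.0742 \cdot 10^{5}$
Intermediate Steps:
$T{\left(K,I \right)} = 3 I$ ($T{\left(K,I \right)} = 2 I + I = 3 I$)
$s{\left(Y,m \right)} = \left(Y + \sqrt{-2 + Y} - m\right)^{2}$
$\left(-11960 + s{\left(515,T{\left(-1,21 \right)} \right)}\right) + 294086 = \left(-11960 + \left(515 + \sqrt{-2 + 515} - 3 \cdot 21\right)^{2}\right) + 294086 = \left(-11960 + \left(515 + \sqrt{513} - 63\right)^{2}\right) + 294086 = \left(-11960 + \left(515 + 3 \sqrt{57} - 63\right)^{2}\right) + 294086 = \left(-11960 + \left(452 + 3 \sqrt{57}\right)^{2}\right) + 294086 = 282126 + \left(452 + 3 \sqrt{57}\right)^{2}$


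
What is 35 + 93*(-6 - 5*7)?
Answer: -3778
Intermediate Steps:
35 + 93*(-6 - 5*7) = 35 + 93*(-6 - 35) = 35 + 93*(-41) = 35 - 3813 = -3778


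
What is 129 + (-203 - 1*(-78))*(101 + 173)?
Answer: -34121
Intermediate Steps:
129 + (-203 - 1*(-78))*(101 + 173) = 129 + (-203 + 78)*274 = 129 - 125*274 = 129 - 34250 = -34121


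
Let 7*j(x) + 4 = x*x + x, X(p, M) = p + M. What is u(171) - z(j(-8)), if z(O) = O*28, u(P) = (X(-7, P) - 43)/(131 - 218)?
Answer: -18217/87 ≈ -209.39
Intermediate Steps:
X(p, M) = M + p
j(x) = -4/7 + x/7 + x²/7 (j(x) = -4/7 + (x*x + x)/7 = -4/7 + (x² + x)/7 = -4/7 + (x + x²)/7 = -4/7 + (x/7 + x²/7) = -4/7 + x/7 + x²/7)
u(P) = 50/87 - P/87 (u(P) = ((P - 7) - 43)/(131 - 218) = ((-7 + P) - 43)/(-87) = (-50 + P)*(-1/87) = 50/87 - P/87)
z(O) = 28*O
u(171) - z(j(-8)) = (50/87 - 1/87*171) - 28*(-4/7 + (⅐)*(-8) + (⅐)*(-8)²) = (50/87 - 57/29) - 28*(-4/7 - 8/7 + (⅐)*64) = -121/87 - 28*(-4/7 - 8/7 + 64/7) = -121/87 - 28*52/7 = -121/87 - 1*208 = -121/87 - 208 = -18217/87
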